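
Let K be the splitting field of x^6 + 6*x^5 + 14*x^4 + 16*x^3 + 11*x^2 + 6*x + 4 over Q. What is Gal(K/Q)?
S_4, S_4(6c), the S_4-action on 6 points not in A_6

The polynomial f is an irreducible sextic over Q, so G = Gal(f/Q) is one of the 16 transitive subgroups 6T1, ..., 6T16 of S_6. The discriminant of f is -5120000, which is not a perfect square, so G is not contained in A_6. The transitive groups of degree 6 not contained in A_6 are: C_6 (6T1, order 6), S_3 (6T2, order 6), D_6 (6T3, order 12), C_3 x S_3 (6T5, order 18), A_4 x C_2 (6T6, order 24), S_4 (6T8, order 24), S_3 x S_3 (6T9, order 36), S_4 x C_2 (6T11, order 48), (S_3 x S_3) : C_2 (6T13, order 72), PGL(2,5) (6T14, order 120), S_6 (6T16, order 720). By Dedekind's theorem, for a prime p not dividing disc(f) the degrees of the irreducible factors of f mod p form the cycle type of an element of G. Factoring f modulo the 22 such primes p <= 89 (skipping 2, 5, which divide the discriminant), each new pattern first appears at: mod 3: f = (x^3 + x^2 + 2x + 1)(x^3 + 2x^2 + x + 1), pattern 3+3; mod 7: f = (x^2 + x + 6)(x^2 + 2x + 3)(x^2 + 3x + 1), pattern 2+2+2; mod 13: f = (x + 5)(x + 10)(x^4 + 4x^3 + 8x^2 + 8x + 11), pattern 4+1+1; mod 43: f = (x + 13)(x + 32)(x^2 + 2x + 5)(x^2 + 2x + 11), pattern 2+2+1+1. No other pattern occurs in this range, so the set of observed cycle types is {3+3, 2+2+2, 4+1+1, 2+2+1+1}. The candidates containing elements of all these cycle types are S_4 (6T8) of order 24, S_4 x C_2 (6T11) of order 48, PGL(2,5) (6T14) of order 120, S_6 (6T16) of order 720; the others are excluded. The observed types are precisely the cycle types that occur in S_4 (6T8) (apart from the identity). Each of the other remaining candidates has further cycle types, and by the Chebotarev density theorem the matching factorization patterns would occur for a proportion of primes equal to their share of the group: S_4 x C_2 (6T11) additionally contains elements of type 6, 4+2, 2+1+1+1+1 (17 of its 48 elements, about 35% of primes); PGL(2,5) (6T14) additionally contains elements of type 6, 5+1 (44 of its 120 elements, about 37% of primes); S_6 (6T16) additionally contains elements of type 6, 5+1, 4+2, 3+2+1, 3+1+1+1, 2+1+1+1+1 (529 of its 720 elements, about 73% of primes). None of the 22 primes tested shows any such pattern (for each of these groups the chance of that is below 10^-4), which rules them out. Hence G = S_4 (6T8), of order 24.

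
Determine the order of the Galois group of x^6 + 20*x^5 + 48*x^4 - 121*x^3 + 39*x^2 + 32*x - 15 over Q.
The degree of the splitting field over Q equals the order of the Galois group, so first determine the group. The polynomial f is an irreducible sextic over Q, so G = Gal(f/Q) is one of the 16 transitive subgroups 6T1, ..., 6T16 of S_6. The discriminant of f is 30991489 = 5567^2, a perfect square, so G is contained in A_6. The transitive groups of degree 6 contained in A_6 are: A_4 (6T4, order 12), S_4 (6T7, order 24), (C_3 x C_3) : C_4 (6T10, order 36), PSL(2,5) (6T12, order 60), A_6 (6T15, order 360). By Dedekind's theorem, for a prime p not dividing disc(f) the degrees of the irreducible factors of f mod p form the cycle type of an element of G. Factoring f modulo the 21 such primes p <= 79 (skipping 19, which divides the discriminant), each new pattern first appears at: mod 2: f = (x + 1)(x^5 + x^4 + x^3 + x + 1), pattern 5+1; mod 7: f = (x^3 + 3)(x^3 + 6x^2 + 6x + 2), pattern 3+3; mod 61: f = (x + 8)(x + 14)(x^2 + 3x + 37)(x^2 + 56x + 19), pattern 2+2+1+1. No other pattern occurs in this range, so the set of observed cycle types is {5+1, 3+3, 2+2+1+1}. The candidates containing elements of all these cycle types are PSL(2,5) (6T12) of order 60, A_6 (6T15) of order 360; the others are excluded. The observed types are precisely the cycle types that occur in PSL(2,5) (6T12) (apart from the identity). Each of the other remaining candidates has further cycle types, and by the Chebotarev density theorem the matching factorization patterns would occur for a proportion of primes equal to their share of the group: A_6 (6T15) additionally contains elements of type 4+2, 3+1+1+1 (130 of its 360 elements, about 36% of primes). None of the 21 primes tested shows any such pattern (for each of these groups the chance of that is below 10^-4), which rules them out. Hence G = PSL(2,5) (6T12), of order 60. The Galois group PSL(2,5) (6T12) has order 60, so the splitting field has degree 60 over Q.

60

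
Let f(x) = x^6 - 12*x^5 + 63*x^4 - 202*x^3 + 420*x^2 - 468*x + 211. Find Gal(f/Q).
PGL(2,5) (order 120)

The polynomial f is an irreducible sextic over Q, so G = Gal(f/Q) is one of the 16 transitive subgroups 6T1, ..., 6T16 of S_6. The discriminant of f is -28010528989632, which is not a perfect square, so G is not contained in A_6. The transitive groups of degree 6 not contained in A_6 are: C_6 (6T1, order 6), S_3 (6T2, order 6), D_6 (6T3, order 12), C_3 x S_3 (6T5, order 18), A_4 x C_2 (6T6, order 24), S_4 (6T8, order 24), S_3 x S_3 (6T9, order 36), S_4 x C_2 (6T11, order 48), (S_3 x S_3) : C_2 (6T13, order 72), PGL(2,5) (6T14, order 120), S_6 (6T16, order 720). By Dedekind's theorem, for a prime p not dividing disc(f) the degrees of the irreducible factors of f mod p form the cycle type of an element of G. Factoring f modulo the 21 such primes p <= 89 (skipping 2, 3, 7, which divide the discriminant), each new pattern first appears at: mod 5: f = (x^6 + 3x^5 + 3x^4 + 3x^3 + 2x + 1), pattern 6; mod 11: f = (x + 5)(x^5 + 5x^4 + 5x^3 + 4x^2 + 4x + 7), pattern 5+1; mod 13: f = (x + 6)(x + 12)(x^4 + 9x^3 + 11x^2 + 5x + 6), pattern 4+1+1; mod 23: f = (x + 5)(x + 18)(x^2 + 14x + 4)(x^2 + 20x + 11), pattern 2+2+1+1; mod 43: f = (x^3 + 37x^2 + 12x + 4)(x^3 + 37x^2 + 15x + 42), pattern 3+3; mod 61: f = (x^2 + 9x + 56)(x^2 + 11x + 55)(x^2 + 29x + 5), pattern 2+2+2. No other pattern occurs in this range, so the set of observed cycle types is {6, 5+1, 4+1+1, 2+2+1+1, 3+3, 2+2+2}. The candidates containing elements of all these cycle types are PGL(2,5) (6T14) of order 120, S_6 (6T16) of order 720; the others are excluded. The observed types are precisely the cycle types that occur in PGL(2,5) (6T14) (apart from the identity). Each of the other remaining candidates has further cycle types, and by the Chebotarev density theorem the matching factorization patterns would occur for a proportion of primes equal to their share of the group: S_6 (6T16) additionally contains elements of type 4+2, 3+2+1, 3+1+1+1, 2+1+1+1+1 (265 of its 720 elements, about 37% of primes). None of the 21 primes tested shows any such pattern (for each of these groups the chance of that is below 10^-4), which rules them out. Hence G = PGL(2,5) (6T14), of order 120.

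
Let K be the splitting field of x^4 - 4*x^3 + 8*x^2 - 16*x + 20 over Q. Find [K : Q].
The degree of the splitting field over Q equals the order of the Galois group, so first determine the group. The polynomial is an irreducible quartic over Q and its discriminant is 200704 = 448^2, a perfect square, so the Galois group is contained in A_4. The resolvent cubic y^3 - 8*y^2 - 16*y + 64 is irreducible over Q. An irreducible resolvent with square discriminant gives A_4. The Galois group A_4 (4T4) has order 12, so the splitting field has degree 12 over Q.

12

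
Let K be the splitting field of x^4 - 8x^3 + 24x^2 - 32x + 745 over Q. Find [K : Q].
The degree of the splitting field over Q equals the order of the Galois group, so first determine the group. The polynomial is an irreducible quartic over Q and its discriminant is 99179645184 = 314928^2, a perfect square, so the Galois group is contained in A_4. The resolvent cubic y^3 - 24*y^2 - 2724*y + 22816 splits completely over Q, which gives the Klein four-group V_4. The Galois group V_4 (4T2) has order 4, so the splitting field has degree 4 over Q.

4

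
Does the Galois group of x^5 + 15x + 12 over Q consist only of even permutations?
No

The polynomial is irreducible of degree 5 over Q. Its discriminant is 259200000, which is not a perfect square. A Galois group lies in the alternating group exactly when the discriminant is a square in Q, so the Galois group (F_20) is not contained in A_5.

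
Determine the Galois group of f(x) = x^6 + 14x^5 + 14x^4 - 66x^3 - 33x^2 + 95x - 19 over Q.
PSL(2,5) (also written A5(6))

The polynomial f is an irreducible sextic over Q, so G = Gal(f/Q) is one of the 16 transitive subgroups 6T1, ..., 6T16 of S_6. The discriminant of f is 1770264843169 = 1330513^2, a perfect square, so G is contained in A_6. The transitive groups of degree 6 contained in A_6 are: A_4 (6T4, order 12), S_4 (6T7, order 24), (C_3 x C_3) : C_4 (6T10, order 36), PSL(2,5) (6T12, order 60), A_6 (6T15, order 360). By Dedekind's theorem, for a prime p not dividing disc(f) the degrees of the irreducible factors of f mod p form the cycle type of an element of G. Factoring f modulo the 21 such primes p <= 79 (skipping 19, which divides the discriminant), each new pattern first appears at: mod 2: f = (x + 1)(x^5 + x^4 + x^3 + x^2 + 1), pattern 5+1; mod 7: f = (x^3 + 2x^2 + 1)(x^3 + 5x^2 + 4x + 2), pattern 3+3; mod 61: f = (x + 5)(x + 50)(x^2 + 8x + 51)(x^2 + 12x + 42), pattern 2+2+1+1. No other pattern occurs in this range, so the set of observed cycle types is {5+1, 3+3, 2+2+1+1}. The candidates containing elements of all these cycle types are PSL(2,5) (6T12) of order 60, A_6 (6T15) of order 360; the others are excluded. The observed types are precisely the cycle types that occur in PSL(2,5) (6T12) (apart from the identity). Each of the other remaining candidates has further cycle types, and by the Chebotarev density theorem the matching factorization patterns would occur for a proportion of primes equal to their share of the group: A_6 (6T15) additionally contains elements of type 4+2, 3+1+1+1 (130 of its 360 elements, about 36% of primes). None of the 21 primes tested shows any such pattern (for each of these groups the chance of that is below 10^-4), which rules them out. Hence G = PSL(2,5) (6T12), of order 60.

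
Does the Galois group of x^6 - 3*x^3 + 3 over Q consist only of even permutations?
The polynomial is irreducible of degree 6 over Q. Its discriminant is -177147, which is not a perfect square. A Galois group lies in the alternating group exactly when the discriminant is a square in Q, so the Galois group (C_3 x S_3) is not contained in A_6.

No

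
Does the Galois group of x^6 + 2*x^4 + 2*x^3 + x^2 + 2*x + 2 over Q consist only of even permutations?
No

The polynomial is irreducible of degree 6 over Q. Its discriminant is -187648, which is not a perfect square. A Galois group lies in the alternating group exactly when the discriminant is a square in Q, so the Galois group ((S_3 x S_3) : C_2) is not contained in A_6.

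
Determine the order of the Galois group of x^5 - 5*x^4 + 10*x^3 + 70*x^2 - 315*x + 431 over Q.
The degree of the splitting field over Q equals the order of the Galois group, so first determine the group. The polynomial f is an irreducible quintic over Q, so G = Gal(f/Q) is a transitive subgroup of S_5: one of C_5 (5T1, order 5), D_5 (5T2, order 10), F_20 (5T3, order 20), A_5 (5T4, order 60) or S_5 (5T5, order 120). The discriminant of f is 32768000000000, which is not a perfect square, so G is not contained in A_5. The transitive groups of degree 5 not contained in A_5 are: F_20 (5T3, order 20), S_5 (5T5, order 120). By Dedekind's theorem, for a prime p not dividing disc(f) the degrees of the irreducible factors of f mod p form the cycle type of an element of G. Factoring f modulo the 18 such primes p <= 71 (skipping 2, 5, which divide the discriminant), each new pattern first appears at: mod 3: f = (x + 2)(x^4 + 2x^3 + x + 1), pattern 4+1; mod 11: f = (x^5 + 6x^4 + 10x^3 + 4x^2 + 4x + 2), pattern 5; mod 19: f = (x + 4)(x^2 + 14x + 16)(x^2 + 15x + 10), pattern 2+2+1. No other pattern occurs in this range, so the set of observed cycle types is {4+1, 5, 2+2+1}. The candidates containing elements of all these cycle types are F_20 (5T3) of order 20, S_5 (5T5) of order 120; the others are excluded. The observed types are precisely the cycle types that occur in F_20 (5T3) (apart from the identity). Each of the other remaining candidates has further cycle types, and by the Chebotarev density theorem the matching factorization patterns would occur for a proportion of primes equal to their share of the group: S_5 (5T5) additionally contains elements of type 3+2, 3+1+1, 2+1+1+1 (50 of its 120 elements, about 42% of primes). None of the 18 primes tested shows any such pattern (for each of these groups the chance of that is below 10^-4), which rules them out. Hence G = F_20 (5T3), of order 20. The Galois group F_20 (5T3) has order 20, so the splitting field has degree 20 over Q.

20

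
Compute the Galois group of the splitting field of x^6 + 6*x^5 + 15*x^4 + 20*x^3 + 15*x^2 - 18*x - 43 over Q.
The polynomial f is an irreducible sextic over Q, so G = Gal(f/Q) is one of the 16 transitive subgroups 6T1, ..., 6T16 of S_6. The discriminant of f is 746496000000 = 864000^2, a perfect square, so G is contained in A_6. The transitive groups of degree 6 contained in A_6 are: A_4 (6T4, order 12), S_4 (6T7, order 24), (C_3 x C_3) : C_4 (6T10, order 36), PSL(2,5) (6T12, order 60), A_6 (6T15, order 360). By Dedekind's theorem, for a prime p not dividing disc(f) the degrees of the irreducible factors of f mod p form the cycle type of an element of G. Factoring f modulo the 6 such primes p <= 23 (skipping 2, 3, 5, which divide the discriminant), each new pattern first appears at: mod 7: f = (x + 5)(x^5 + x^4 + 3x^3 + 5x^2 + 4x + 4), pattern 5+1; mod 23: f = (x + 3)(x + 12)(x + 17)(x^3 + 20x^2 + 4x + 15), pattern 3+1+1+1. No other pattern occurs in this range, so the set of observed cycle types is {5+1, 3+1+1+1}. Among the candidates above, the only group containing elements of all these cycle types is A_6 (6T15) — each of A_4 (6T4), S_4 (6T7), (C_3 x C_3) : C_4 (6T10), PSL(2,5) (6T12) lacks at least one of them. Hence G = A_6 (6T15), of order 360.

A_6, the alternating group on 6 letters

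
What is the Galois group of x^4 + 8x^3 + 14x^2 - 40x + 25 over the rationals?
V_4

The polynomial is an irreducible quartic over Q and its discriminant is 33177600 = 5760^2, a perfect square, so the Galois group is contained in A_4. The resolvent cubic y^3 - 14*y^2 - 420*y - 1800 splits completely over Q, which gives the Klein four-group V_4.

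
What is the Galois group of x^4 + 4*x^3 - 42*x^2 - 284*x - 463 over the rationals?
4T3: D_4

The polynomial is an irreducible quartic over Q and its discriminant is -8388608, which is not a perfect square, so the Galois group is not contained in A_4. The resolvent cubic y^3 + 42*y^2 + 716*y + 4536 has exactly one rational root, so the Galois group is C_4 or D_4. The quartic remains irreducible over Q(sqrt(disc)), so the group is D_4.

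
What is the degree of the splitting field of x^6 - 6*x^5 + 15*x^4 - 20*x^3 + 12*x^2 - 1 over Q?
The degree of the splitting field over Q equals the order of the Galois group, so first determine the group. The polynomial f is an irreducible sextic over Q, so G = Gal(f/Q) is one of the 16 transitive subgroups 6T1, ..., 6T16 of S_6. The discriminant of f is -419904, which is not a perfect square, so G is not contained in A_6. The transitive groups of degree 6 not contained in A_6 are: C_6 (6T1, order 6), S_3 (6T2, order 6), D_6 (6T3, order 12), C_3 x S_3 (6T5, order 18), A_4 x C_2 (6T6, order 24), S_4 (6T8, order 24), S_3 x S_3 (6T9, order 36), S_4 x C_2 (6T11, order 48), (S_3 x S_3) : C_2 (6T13, order 72), PGL(2,5) (6T14, order 120), S_6 (6T16, order 720). By Dedekind's theorem, for a prime p not dividing disc(f) the degrees of the irreducible factors of f mod p form the cycle type of an element of G. Factoring f modulo the 33 such primes p <= 149 (skipping 2, 3, which divide the discriminant), each new pattern first appears at: mod 5: f = (x^3 + 4x + 2)(x^3 + 4x^2 + x + 2), pattern 3+3; mod 7: f = (x^6 + x^5 + x^4 + x^3 + 5x^2 + 6), pattern 6; mod 17: f = (x + 7)(x + 8)(x^2 + 15x + 4)(x^2 + 15x + 11), pattern 2+2+1+1; mod 19: f = (x + 2)(x + 7)(x + 10)(x + 15)(x^2 + 17x + 17), pattern 2+1+1+1+1; mod 71: f = (x^2 + 69x + 17)(x^2 + 69x + 26)(x^2 + 69x + 31), pattern 2+2+2. No other pattern occurs in this range, so the set of observed cycle types is {3+3, 6, 2+2+1+1, 2+1+1+1+1, 2+2+2}. The candidates containing elements of all these cycle types are A_4 x C_2 (6T6) of order 24, S_4 x C_2 (6T11) of order 48, (S_3 x S_3) : C_2 (6T13) of order 72, S_6 (6T16) of order 720; the others are excluded. The observed types are precisely the cycle types that occur in A_4 x C_2 (6T6) (apart from the identity). Each of the other remaining candidates has further cycle types, and by the Chebotarev density theorem the matching factorization patterns would occur for a proportion of primes equal to their share of the group: S_4 x C_2 (6T11) additionally contains elements of type 4+2, 4+1+1 (12 of its 48 elements, about 25% of primes); (S_3 x S_3) : C_2 (6T13) additionally contains elements of type 4+2, 3+2+1, 3+1+1+1 (34 of its 72 elements, about 47% of primes); S_6 (6T16) additionally contains elements of type 5+1, 4+2, 4+1+1, 3+2+1, 3+1+1+1 (484 of its 720 elements, about 67% of primes). None of the 33 primes tested shows any such pattern (for each of these groups the chance of that is below 10^-4), which rules them out. Hence G = A_4 x C_2 (6T6), of order 24. The Galois group A_4 x C_2 (6T6) has order 24, so the splitting field has degree 24 over Q.

24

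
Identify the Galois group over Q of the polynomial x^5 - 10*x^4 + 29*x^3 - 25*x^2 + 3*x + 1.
The polynomial f is an irreducible quintic over Q, so G = Gal(f/Q) is a transitive subgroup of S_5: one of C_5 (5T1, order 5), D_5 (5T2, order 10), F_20 (5T3, order 20), A_5 (5T4, order 60) or S_5 (5T5, order 120). The discriminant of f is 7745089 = 2783^2, a perfect square, so G is contained in A_5. The transitive groups of degree 5 contained in A_5 are: C_5 (5T1, order 5), D_5 (5T2, order 10), A_5 (5T4, order 60). By Dedekind's theorem, for a prime p not dividing disc(f) the degrees of the irreducible factors of f mod p form the cycle type of an element of G. Factoring f modulo the 14 such primes p <= 53 (skipping 11, 23, which divide the discriminant), each new pattern first appears at: mod 2: f = (x^5 + x^3 + x^2 + x + 1), pattern 5; mod 43: f = (x + 11)(x + 14)(x + 30)(x + 31)(x + 33), pattern 1+1+1+1+1. No other pattern occurs in this range, so the set of observed cycle types is {5, 1+1+1+1+1}. The candidates containing elements of all these cycle types are C_5 (5T1) of order 5, D_5 (5T2) of order 10, A_5 (5T4) of order 60; the others are excluded. The observed types are precisely the cycle types that occur in C_5 (5T1). Each of the other remaining candidates has further cycle types, and by the Chebotarev density theorem the matching factorization patterns would occur for a proportion of primes equal to their share of the group: D_5 (5T2) additionally contains elements of type 2+2+1 (5 of its 10 elements, about 50% of primes); A_5 (5T4) additionally contains elements of type 3+1+1, 2+2+1 (35 of its 60 elements, about 58% of primes). None of the 14 primes tested shows any such pattern (for each of these groups the chance of that is below 10^-4), which rules them out. Hence G = C_5 (5T1), of order 5.

C_5 (order 5)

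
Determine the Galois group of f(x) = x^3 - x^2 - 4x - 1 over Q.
The polynomial is an irreducible cubic over Q and its discriminant is 169 = 13^2, a perfect square. For an irreducible cubic, a square discriminant forces the Galois group to be A_3, the cyclic group of order 3.

C_3, A_3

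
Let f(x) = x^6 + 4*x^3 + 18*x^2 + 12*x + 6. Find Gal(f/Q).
D_6, the dihedral group of order 12

The polynomial f is an irreducible sextic over Q, so G = Gal(f/Q) is one of the 16 transitive subgroups 6T1, ..., 6T16 of S_6. The discriminant of f is -37744330752, which is not a perfect square, so G is not contained in A_6. The transitive groups of degree 6 not contained in A_6 are: C_6 (6T1, order 6), S_3 (6T2, order 6), D_6 (6T3, order 12), C_3 x S_3 (6T5, order 18), A_4 x C_2 (6T6, order 24), S_4 (6T8, order 24), S_3 x S_3 (6T9, order 36), S_4 x C_2 (6T11, order 48), (S_3 x S_3) : C_2 (6T13, order 72), PGL(2,5) (6T14, order 120), S_6 (6T16, order 720). By Dedekind's theorem, for a prime p not dividing disc(f) the degrees of the irreducible factors of f mod p form the cycle type of an element of G. Factoring f modulo the 79 such primes p <= 421 (skipping 2, 3, 53, which divide the discriminant), each new pattern first appears at: mod 5: f = (x^2 + 3)(x^2 + x + 2)(x^2 + 4x + 1), pattern 2+2+2; mod 7: f = (x^6 + 4x^3 + 4x^2 + 5x + 6), pattern 6; mod 11: f = (x + 5)(x + 9)(x^2 + 2x + 6)(x^2 + 6x + 1), pattern 2+2+1+1; mod 19: f = (x^3 + x + 15)(x^3 + 18x + 8), pattern 3+3; mod 43: f = (x + 2)(x + 10)(x + 11)(x + 31)(x + 37)(x + 38), pattern 1+1+1+1+1+1. No other pattern occurs in this range, so the set of observed cycle types is {2+2+2, 6, 2+2+1+1, 3+3, 1+1+1+1+1+1}. The candidates containing elements of all these cycle types are D_6 (6T3) of order 12, A_4 x C_2 (6T6) of order 24, S_3 x S_3 (6T9) of order 36, S_4 x C_2 (6T11) of order 48, (S_3 x S_3) : C_2 (6T13) of order 72, PGL(2,5) (6T14) of order 120, S_6 (6T16) of order 720; the others are excluded. The observed types are precisely the cycle types that occur in D_6 (6T3). Each of the other remaining candidates has further cycle types, and by the Chebotarev density theorem the matching factorization patterns would occur for a proportion of primes equal to their share of the group: A_4 x C_2 (6T6) additionally contains elements of type 2+1+1+1+1 (3 of its 24 elements, about 12% of primes); S_3 x S_3 (6T9) additionally contains elements of type 3+1+1+1 (4 of its 36 elements, about 11% of primes); S_4 x C_2 (6T11) additionally contains elements of type 4+2, 4+1+1, 2+1+1+1+1 (15 of its 48 elements, about 31% of primes); (S_3 x S_3) : C_2 (6T13) additionally contains elements of type 4+2, 3+2+1, 3+1+1+1, 2+1+1+1+1 (40 of its 72 elements, about 56% of primes); PGL(2,5) (6T14) additionally contains elements of type 5+1, 4+1+1 (54 of its 120 elements, about 45% of primes); S_6 (6T16) additionally contains elements of type 5+1, 4+2, 4+1+1, 3+2+1, 3+1+1+1, 2+1+1+1+1 (499 of its 720 elements, about 69% of primes). None of the 79 primes tested shows any such pattern (for each of these groups the chance of that is below 10^-4), which rules them out. Hence G = D_6 (6T3), of order 12.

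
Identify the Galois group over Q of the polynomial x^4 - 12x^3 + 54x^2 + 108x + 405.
The polynomial is an irreducible quartic over Q and its discriminant is 176319369216 = 419904^2, a perfect square, so the Galois group is contained in A_4. The resolvent cubic y^3 - 54*y^2 - 2916*y + 17496 is irreducible over Q. An irreducible resolvent with square discriminant gives A_4.

A_4 (order 12)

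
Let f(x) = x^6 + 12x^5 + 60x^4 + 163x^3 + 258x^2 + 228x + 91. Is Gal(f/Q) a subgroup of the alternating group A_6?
No

The polynomial is irreducible of degree 6 over Q. Its discriminant is -177147, which is not a perfect square. A Galois group lies in the alternating group exactly when the discriminant is a square in Q, so the Galois group (C_3 x S_3) is not contained in A_6.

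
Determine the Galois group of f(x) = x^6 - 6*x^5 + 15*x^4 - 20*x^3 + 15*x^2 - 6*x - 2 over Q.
The polynomial f is an irreducible sextic over Q, so G = Gal(f/Q) is one of the 16 transitive subgroups 6T1, ..., 6T16 of S_6. The discriminant of f is 11337408, which is not a perfect square, so G is not contained in A_6. The transitive groups of degree 6 not contained in A_6 are: C_6 (6T1, order 6), S_3 (6T2, order 6), D_6 (6T3, order 12), C_3 x S_3 (6T5, order 18), A_4 x C_2 (6T6, order 24), S_4 (6T8, order 24), S_3 x S_3 (6T9, order 36), S_4 x C_2 (6T11, order 48), (S_3 x S_3) : C_2 (6T13, order 72), PGL(2,5) (6T14, order 120), S_6 (6T16, order 720). By Dedekind's theorem, for a prime p not dividing disc(f) the degrees of the irreducible factors of f mod p form the cycle type of an element of G. Factoring f modulo the 79 such primes p <= 419 (skipping 2, 3, which divide the discriminant), each new pattern first appears at: mod 5: f = (x^2 + 2)(x^2 + x + 1)(x^2 + 3x + 4), pattern 2+2+2; mod 7: f = (x^6 + x^5 + x^4 + x^3 + x^2 + x + 5), pattern 6; mod 11: f = (x + 2)(x + 7)(x^2 + x + 7)(x^2 + 6x + 2), pattern 2+2+1+1; mod 13: f = (x^3 + 10x^2 + 3x + 3)(x^3 + 10x^2 + 3x + 8), pattern 3+3; mod 61: f = (x + 1)(x + 25)(x + 27)(x + 32)(x + 34)(x + 58), pattern 1+1+1+1+1+1. No other pattern occurs in this range, so the set of observed cycle types is {2+2+2, 6, 2+2+1+1, 3+3, 1+1+1+1+1+1}. The candidates containing elements of all these cycle types are D_6 (6T3) of order 12, A_4 x C_2 (6T6) of order 24, S_3 x S_3 (6T9) of order 36, S_4 x C_2 (6T11) of order 48, (S_3 x S_3) : C_2 (6T13) of order 72, PGL(2,5) (6T14) of order 120, S_6 (6T16) of order 720; the others are excluded. The observed types are precisely the cycle types that occur in D_6 (6T3). Each of the other remaining candidates has further cycle types, and by the Chebotarev density theorem the matching factorization patterns would occur for a proportion of primes equal to their share of the group: A_4 x C_2 (6T6) additionally contains elements of type 2+1+1+1+1 (3 of its 24 elements, about 12% of primes); S_3 x S_3 (6T9) additionally contains elements of type 3+1+1+1 (4 of its 36 elements, about 11% of primes); S_4 x C_2 (6T11) additionally contains elements of type 4+2, 4+1+1, 2+1+1+1+1 (15 of its 48 elements, about 31% of primes); (S_3 x S_3) : C_2 (6T13) additionally contains elements of type 4+2, 3+2+1, 3+1+1+1, 2+1+1+1+1 (40 of its 72 elements, about 56% of primes); PGL(2,5) (6T14) additionally contains elements of type 5+1, 4+1+1 (54 of its 120 elements, about 45% of primes); S_6 (6T16) additionally contains elements of type 5+1, 4+2, 4+1+1, 3+2+1, 3+1+1+1, 2+1+1+1+1 (499 of its 720 elements, about 69% of primes). None of the 79 primes tested shows any such pattern (for each of these groups the chance of that is below 10^-4), which rules them out. Hence G = D_6 (6T3), of order 12.

D_6 (order 12)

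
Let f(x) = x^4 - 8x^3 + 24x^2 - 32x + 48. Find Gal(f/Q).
4T3: D_4

The polynomial is an irreducible quartic over Q and its discriminant is 8388608, which is not a perfect square, so the Galois group is not contained in A_4. The resolvent cubic y^3 - 24*y^2 + 64*y + 512 has exactly one rational root, so the Galois group is C_4 or D_4. The quartic remains irreducible over Q(sqrt(disc)), so the group is D_4.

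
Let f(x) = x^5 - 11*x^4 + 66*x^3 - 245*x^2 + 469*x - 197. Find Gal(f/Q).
The polynomial f is an irreducible quintic over Q, so G = Gal(f/Q) is a transitive subgroup of S_5: one of C_5 (5T1, order 5), D_5 (5T2, order 10), F_20 (5T3, order 20), A_5 (5T4, order 60) or S_5 (5T5, order 120). The discriminant of f is 12392181184009 = 3520253^2, a perfect square, so G is contained in A_5. The transitive groups of degree 5 contained in A_5 are: C_5 (5T1, order 5), D_5 (5T2, order 10), A_5 (5T4, order 60). By Dedekind's theorem, for a prime p not dividing disc(f) the degrees of the irreducible factors of f mod p form the cycle type of an element of G. Factoring f modulo the 23 such primes p <= 97 (skipping 11, 47, which divide the discriminant), each new pattern first appears at: mod 2: f = (x^5 + x^4 + x^2 + x + 1), pattern 5; mod 5: f = (x + 3)(x^2 + 2x + 3)(x^2 + 4x + 2), pattern 2+2+1; mod 83: f = (x + 26)(x + 66)(x + 72)(x + 75)(x + 82), pattern 1+1+1+1+1. No other pattern occurs in this range, so the set of observed cycle types is {5, 2+2+1, 1+1+1+1+1}. The candidates containing elements of all these cycle types are D_5 (5T2) of order 10, A_5 (5T4) of order 60; the others are excluded. The observed types are precisely the cycle types that occur in D_5 (5T2). Each of the other remaining candidates has further cycle types, and by the Chebotarev density theorem the matching factorization patterns would occur for a proportion of primes equal to their share of the group: A_5 (5T4) additionally contains elements of type 3+1+1 (20 of its 60 elements, about 33% of primes). None of the 23 primes tested shows any such pattern (for each of these groups the chance of that is below 10^-4), which rules them out. Hence G = D_5 (5T2), of order 10.

5T2: D_5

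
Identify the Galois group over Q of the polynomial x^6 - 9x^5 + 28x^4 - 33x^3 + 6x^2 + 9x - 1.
The polynomial f is an irreducible sextic over Q, so G = Gal(f/Q) is one of the 16 transitive subgroups 6T1, ..., 6T16 of S_6. The discriminant of f is 810448, which is not a perfect square, so G is not contained in A_6. The transitive groups of degree 6 not contained in A_6 are: C_6 (6T1, order 6), S_3 (6T2, order 6), D_6 (6T3, order 12), C_3 x S_3 (6T5, order 18), A_4 x C_2 (6T6, order 24), S_4 (6T8, order 24), S_3 x S_3 (6T9, order 36), S_4 x C_2 (6T11, order 48), (S_3 x S_3) : C_2 (6T13, order 72), PGL(2,5) (6T14, order 120), S_6 (6T16, order 720). By Dedekind's theorem, for a prime p not dividing disc(f) the degrees of the irreducible factors of f mod p form the cycle type of an element of G. Factoring f modulo the 23 such primes p <= 97 (skipping 2, 37, which divide the discriminant), each new pattern first appears at: mod 3: f = (x^3 + x^2 + x + 2)(x^3 + 2x^2 + x + 1), pattern 3+3; mod 5: f = (x^2 + x + 1)(x^2 + 2x + 3)(x^2 + 3x + 3), pattern 2+2+2; mod 67: f = (x + 1)(x + 17)(x + 29)(x + 35)(x + 47)(x + 63), pattern 1+1+1+1+1+1. No other pattern occurs in this range, so the set of observed cycle types is {3+3, 2+2+2, 1+1+1+1+1+1}. The candidates containing elements of all these cycle types are C_6 (6T1) of order 6, S_3 (6T2) of order 6, D_6 (6T3) of order 12, C_3 x S_3 (6T5) of order 18, A_4 x C_2 (6T6) of order 24, S_4 (6T8) of order 24, S_3 x S_3 (6T9) of order 36, S_4 x C_2 (6T11) of order 48, (S_3 x S_3) : C_2 (6T13) of order 72, PGL(2,5) (6T14) of order 120, S_6 (6T16) of order 720; the others are excluded. The observed types are precisely the cycle types that occur in S_3 (6T2). Each of the other remaining candidates has further cycle types, and by the Chebotarev density theorem the matching factorization patterns would occur for a proportion of primes equal to their share of the group: C_6 (6T1) additionally contains elements of type 6 (2 of its 6 elements, about 33% of primes); D_6 (6T3) additionally contains elements of type 6, 2+2+1+1 (5 of its 12 elements, about 42% of primes); C_3 x S_3 (6T5) additionally contains elements of type 6, 3+1+1+1 (10 of its 18 elements, about 56% of primes); A_4 x C_2 (6T6) additionally contains elements of type 6, 2+2+1+1, 2+1+1+1+1 (14 of its 24 elements, about 58% of primes); S_4 (6T8) additionally contains elements of type 4+1+1, 2+2+1+1 (9 of its 24 elements, about 38% of primes); S_3 x S_3 (6T9) additionally contains elements of type 6, 3+1+1+1, 2+2+1+1 (25 of its 36 elements, about 69% of primes); S_4 x C_2 (6T11) additionally contains elements of type 6, 4+2, 4+1+1, 2+2+1+1, 2+1+1+1+1 (32 of its 48 elements, about 67% of primes); (S_3 x S_3) : C_2 (6T13) additionally contains elements of type 6, 4+2, 3+2+1, 3+1+1+1, 2+2+1+1, 2+1+1+1+1 (61 of its 72 elements, about 85% of primes); PGL(2,5) (6T14) additionally contains elements of type 6, 5+1, 4+1+1, 2+2+1+1 (89 of its 120 elements, about 74% of primes); S_6 (6T16) additionally contains elements of type 6, 5+1, 4+2, 4+1+1, 3+2+1, 3+1+1+1, 2+2+1+1, 2+1+1+1+1 (664 of its 720 elements, about 92% of primes). None of the 23 primes tested shows any such pattern (for each of these groups the chance of that is below 10^-4), which rules them out. Hence G = S_3 (6T2), of order 6.

S_3 (also written S3)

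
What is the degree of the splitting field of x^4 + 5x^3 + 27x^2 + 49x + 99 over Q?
24

The degree of the splitting field over Q equals the order of the Galois group, so first determine the group. The polynomial is an irreducible quartic over Q and its discriminant is 1813909, which is not a perfect square, so the Galois group is not contained in A_4. The resolvent cubic y^3 - 27*y^2 - 151*y + 5816 is irreducible over Q. An irreducible resolvent with non-square discriminant gives S_4. The Galois group S_4 (4T5) has order 24, so the splitting field has degree 24 over Q.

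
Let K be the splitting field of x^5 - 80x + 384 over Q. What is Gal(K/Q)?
D_5 (also written D5)

The polynomial f is an irreducible quintic over Q, so G = Gal(f/Q) is a transitive subgroup of S_5: one of C_5 (5T1, order 5), D_5 (5T2, order 10), F_20 (5T3, order 20), A_5 (5T4, order 60) or S_5 (5T5, order 120). The discriminant of f is 67108864000000 = 8192000^2, a perfect square, so G is contained in A_5. The transitive groups of degree 5 contained in A_5 are: C_5 (5T1, order 5), D_5 (5T2, order 10), A_5 (5T4, order 60). By Dedekind's theorem, for a prime p not dividing disc(f) the degrees of the irreducible factors of f mod p form the cycle type of an element of G. Factoring f modulo the 23 such primes p <= 97 (skipping 2, 5, which divide the discriminant), each new pattern first appears at: mod 3: f = (x)(x^2 + x + 2)(x^2 + 2x + 2), pattern 2+2+1; mod 7: f = (x^5 + 4x + 6), pattern 5. No other pattern occurs in this range, so the set of observed cycle types is {2+2+1, 5}. The candidates containing elements of all these cycle types are D_5 (5T2) of order 10, A_5 (5T4) of order 60; the others are excluded. The observed types are precisely the cycle types that occur in D_5 (5T2) (apart from the identity). Each of the other remaining candidates has further cycle types, and by the Chebotarev density theorem the matching factorization patterns would occur for a proportion of primes equal to their share of the group: A_5 (5T4) additionally contains elements of type 3+1+1 (20 of its 60 elements, about 33% of primes). None of the 23 primes tested shows any such pattern (for each of these groups the chance of that is below 10^-4), which rules them out. Hence G = D_5 (5T2), of order 10.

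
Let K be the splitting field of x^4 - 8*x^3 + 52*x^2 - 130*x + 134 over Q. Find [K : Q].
24

The degree of the splitting field over Q equals the order of the Galois group, so first determine the group. The polynomial is an irreducible quartic over Q and its discriminant is 237049424, which is not a perfect square, so the Galois group is not contained in A_4. The resolvent cubic y^3 - 52*y^2 + 504*y + 2396 is irreducible over Q. An irreducible resolvent with non-square discriminant gives S_4. The Galois group S_4 (4T5) has order 24, so the splitting field has degree 24 over Q.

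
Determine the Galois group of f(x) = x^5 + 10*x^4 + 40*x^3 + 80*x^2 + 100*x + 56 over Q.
The polynomial f is an irreducible quintic over Q, so G = Gal(f/Q) is a transitive subgroup of S_5: one of C_5 (5T1, order 5), D_5 (5T2, order 10), F_20 (5T3, order 20), A_5 (5T4, order 60) or S_5 (5T5, order 120). The discriminant of f is 1024000000 = 32000^2, a perfect square, so G is contained in A_5. The transitive groups of degree 5 contained in A_5 are: C_5 (5T1, order 5), D_5 (5T2, order 10), A_5 (5T4, order 60). By Dedekind's theorem, for a prime p not dividing disc(f) the degrees of the irreducible factors of f mod p form the cycle type of an element of G. Factoring f modulo the 2 such primes p <= 7 (skipping 2, 5, which divide the discriminant), each new pattern first appears at: mod 3: f = (x^5 + x^4 + x^3 + 2x^2 + x + 2), pattern 5; mod 7: f = (x)(x + 6)(x^3 + 4x^2 + 2x + 5), pattern 3+1+1. No other pattern occurs in this range, so the set of observed cycle types is {5, 3+1+1}. Among the candidates above, the only group containing elements of all these cycle types is A_5 (5T4) — each of C_5 (5T1), D_5 (5T2) lacks at least one of them. Hence G = A_5 (5T4), of order 60.

A_5 (also written A5)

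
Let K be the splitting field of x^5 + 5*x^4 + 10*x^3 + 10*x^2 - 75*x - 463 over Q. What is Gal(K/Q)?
The polynomial f is an irreducible quintic over Q, so G = Gal(f/Q) is a transitive subgroup of S_5: one of C_5 (5T1, order 5), D_5 (5T2, order 10), F_20 (5T3, order 20), A_5 (5T4, order 60) or S_5 (5T5, order 120). The discriminant of f is 67108864000000 = 8192000^2, a perfect square, so G is contained in A_5. The transitive groups of degree 5 contained in A_5 are: C_5 (5T1, order 5), D_5 (5T2, order 10), A_5 (5T4, order 60). By Dedekind's theorem, for a prime p not dividing disc(f) the degrees of the irreducible factors of f mod p form the cycle type of an element of G. Factoring f modulo the 23 such primes p <= 97 (skipping 2, 5, which divide the discriminant), each new pattern first appears at: mod 3: f = (x + 1)(x^2 + 1)(x^2 + x + 2), pattern 2+2+1; mod 7: f = (x^5 + 5x^4 + 3x^3 + 3x^2 + 2x + 6), pattern 5. No other pattern occurs in this range, so the set of observed cycle types is {2+2+1, 5}. The candidates containing elements of all these cycle types are D_5 (5T2) of order 10, A_5 (5T4) of order 60; the others are excluded. The observed types are precisely the cycle types that occur in D_5 (5T2) (apart from the identity). Each of the other remaining candidates has further cycle types, and by the Chebotarev density theorem the matching factorization patterns would occur for a proportion of primes equal to their share of the group: A_5 (5T4) additionally contains elements of type 3+1+1 (20 of its 60 elements, about 33% of primes). None of the 23 primes tested shows any such pattern (for each of these groups the chance of that is below 10^-4), which rules them out. Hence G = D_5 (5T2), of order 10.

D_5 (order 10)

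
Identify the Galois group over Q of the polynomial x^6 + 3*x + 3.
The polynomial f is an irreducible sextic over Q, so G = Gal(f/Q) is one of the 16 transitive subgroups 6T1, ..., 6T16 of S_6. The discriminant of f is -9059283, which is not a perfect square, so G is not contained in A_6. The transitive groups of degree 6 not contained in A_6 are: C_6 (6T1, order 6), S_3 (6T2, order 6), D_6 (6T3, order 12), C_3 x S_3 (6T5, order 18), A_4 x C_2 (6T6, order 24), S_4 (6T8, order 24), S_3 x S_3 (6T9, order 36), S_4 x C_2 (6T11, order 48), (S_3 x S_3) : C_2 (6T13, order 72), PGL(2,5) (6T14, order 120), S_6 (6T16, order 720). By Dedekind's theorem, for a prime p not dividing disc(f) the degrees of the irreducible factors of f mod p form the cycle type of an element of G. Factoring f modulo the 28 such primes p <= 127 (skipping 3, 17, 43, which divide the discriminant), each new pattern first appears at: mod 2: f = (x^6 + x + 1), pattern 6; mod 7: f = (x + 6)(x^2 + 3x + 6)(x^3 + 5x^2 + x + 3), pattern 3+2+1; mod 11: f = (x^2 + 2x + 2)(x^4 + 9x^3 + 2x^2 + 7), pattern 4+2; mod 13: f = (x + 5)(x + 10)(x^2 + x + 3)(x^2 + 10x + 6), pattern 2+2+1+1; mod 61: f = (x + 2)(x + 4)(x + 10)(x + 21)(x^2 + 24x + 50), pattern 2+1+1+1+1; mod 97: f = (x + 10)(x + 12)(x + 49)(x^3 + 26x^2 + 60x + 34), pattern 3+1+1+1; mod 113: f = (x^2 + 4x + 10)(x^2 + 45x + 105)(x^2 + 64x + 72), pattern 2+2+2; mod 127: f = (x^3 + 39x^2 + 18x + 106)(x^3 + 88x^2 + 106x + 18), pattern 3+3. No other pattern occurs in this range, so the set of observed cycle types is {6, 3+2+1, 4+2, 2+2+1+1, 2+1+1+1+1, 3+1+1+1, 2+2+2, 3+3}. The candidates containing elements of all these cycle types are (S_3 x S_3) : C_2 (6T13) of order 72, S_6 (6T16) of order 720; the others are excluded. The observed types are precisely the cycle types that occur in (S_3 x S_3) : C_2 (6T13) (apart from the identity). Each of the other remaining candidates has further cycle types, and by the Chebotarev density theorem the matching factorization patterns would occur for a proportion of primes equal to their share of the group: S_6 (6T16) additionally contains elements of type 5+1, 4+1+1 (234 of its 720 elements, about 32% of primes). None of the 28 primes tested shows any such pattern (for each of these groups the chance of that is below 10^-4), which rules them out. Hence G = (S_3 x S_3) : C_2 (6T13), of order 72.

(S_3 x S_3) : C_2 (also written G72)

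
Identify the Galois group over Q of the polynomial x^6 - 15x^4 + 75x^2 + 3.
S_3

The polynomial f is an irreducible sextic over Q, so G = Gal(f/Q) is one of the 16 transitive subgroups 6T1, ..., 6T16 of S_6. The discriminant of f is -37572373905408, which is not a perfect square, so G is not contained in A_6. The transitive groups of degree 6 not contained in A_6 are: C_6 (6T1, order 6), S_3 (6T2, order 6), D_6 (6T3, order 12), C_3 x S_3 (6T5, order 18), A_4 x C_2 (6T6, order 24), S_4 (6T8, order 24), S_3 x S_3 (6T9, order 36), S_4 x C_2 (6T11, order 48), (S_3 x S_3) : C_2 (6T13, order 72), PGL(2,5) (6T14, order 120), S_6 (6T16, order 720). By Dedekind's theorem, for a prime p not dividing disc(f) the degrees of the irreducible factors of f mod p form the cycle type of an element of G. Factoring f modulo the 23 such primes p <= 97 (skipping 2, 3, which divide the discriminant), each new pattern first appears at: mod 5: f = (x^2 + 2)(x^2 + x + 2)(x^2 + 4x + 2), pattern 2+2+2; mod 7: f = (x^3 + 2x^2 + 5x + 5)(x^3 + 5x^2 + 5x + 2), pattern 3+3; mod 31: f = (x + 7)(x + 12)(x + 15)(x + 16)(x + 19)(x + 24), pattern 1+1+1+1+1+1. No other pattern occurs in this range, so the set of observed cycle types is {2+2+2, 3+3, 1+1+1+1+1+1}. The candidates containing elements of all these cycle types are C_6 (6T1) of order 6, S_3 (6T2) of order 6, D_6 (6T3) of order 12, C_3 x S_3 (6T5) of order 18, A_4 x C_2 (6T6) of order 24, S_4 (6T8) of order 24, S_3 x S_3 (6T9) of order 36, S_4 x C_2 (6T11) of order 48, (S_3 x S_3) : C_2 (6T13) of order 72, PGL(2,5) (6T14) of order 120, S_6 (6T16) of order 720; the others are excluded. The observed types are precisely the cycle types that occur in S_3 (6T2). Each of the other remaining candidates has further cycle types, and by the Chebotarev density theorem the matching factorization patterns would occur for a proportion of primes equal to their share of the group: C_6 (6T1) additionally contains elements of type 6 (2 of its 6 elements, about 33% of primes); D_6 (6T3) additionally contains elements of type 6, 2+2+1+1 (5 of its 12 elements, about 42% of primes); C_3 x S_3 (6T5) additionally contains elements of type 6, 3+1+1+1 (10 of its 18 elements, about 56% of primes); A_4 x C_2 (6T6) additionally contains elements of type 6, 2+2+1+1, 2+1+1+1+1 (14 of its 24 elements, about 58% of primes); S_4 (6T8) additionally contains elements of type 4+1+1, 2+2+1+1 (9 of its 24 elements, about 38% of primes); S_3 x S_3 (6T9) additionally contains elements of type 6, 3+1+1+1, 2+2+1+1 (25 of its 36 elements, about 69% of primes); S_4 x C_2 (6T11) additionally contains elements of type 6, 4+2, 4+1+1, 2+2+1+1, 2+1+1+1+1 (32 of its 48 elements, about 67% of primes); (S_3 x S_3) : C_2 (6T13) additionally contains elements of type 6, 4+2, 3+2+1, 3+1+1+1, 2+2+1+1, 2+1+1+1+1 (61 of its 72 elements, about 85% of primes); PGL(2,5) (6T14) additionally contains elements of type 6, 5+1, 4+1+1, 2+2+1+1 (89 of its 120 elements, about 74% of primes); S_6 (6T16) additionally contains elements of type 6, 5+1, 4+2, 4+1+1, 3+2+1, 3+1+1+1, 2+2+1+1, 2+1+1+1+1 (664 of its 720 elements, about 92% of primes). None of the 23 primes tested shows any such pattern (for each of these groups the chance of that is below 10^-4), which rules them out. Hence G = S_3 (6T2), of order 6.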